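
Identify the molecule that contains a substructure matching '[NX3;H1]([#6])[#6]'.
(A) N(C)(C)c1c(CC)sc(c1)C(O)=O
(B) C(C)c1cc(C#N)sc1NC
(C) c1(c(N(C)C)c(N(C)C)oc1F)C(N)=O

B

[NX3;H1]([#6])[#6] describes a trivalent nitrogen with one H, bonded to two carbons (a secondary amine).
(A) has a dimethylamino group (-N(CH3)2) but the nitrogen has H0, not H1.
(B) contains an N-methylamino group (-NHCH3), which satisfies every atom and bond constraint.
(C) has a dimethylamino group (-N(CH3)2) but the nitrogen has H0, not H1.
So the answer is (B).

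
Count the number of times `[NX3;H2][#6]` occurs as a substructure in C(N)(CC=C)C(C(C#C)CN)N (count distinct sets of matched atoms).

3

[NX3;H2][#6] is the SMARTS for a primary amine: a trivalent nitrogen with two H attached to carbon.
The molecule carries 3 separate instances of a primary amino group (-NH2) meeting every constraint; each maps to a distinct set of atoms, giving 3 matches.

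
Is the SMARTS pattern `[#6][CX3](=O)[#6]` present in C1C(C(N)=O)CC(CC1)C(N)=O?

No

The pattern [#6][CX3](=O)[#6] describes a carbonyl carbon (no H) flanked by two carbons — a ketone.
The closest candidate here is a primary amide (-C(=O)NH2), but one neighbour of the carbonyl carbon is N, not C. No other fragment satisfies the full query, so there is no match.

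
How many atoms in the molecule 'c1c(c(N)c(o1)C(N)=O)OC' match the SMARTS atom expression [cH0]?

3

The query [cH0] means: aromatic carbon with no attached hydrogen (substituted or ring-fusion).
Check the 11 heavy atoms by environment: 1× o (aromatic, H0) → no; 1× c (aromatic, H1) → no; 3× c (aromatic, H0) → match; 2× O (H0) → no; 1× C (H3) → no; 2× N (H2) → no; 1× C (H0) → no.
That gives 3 matching atoms.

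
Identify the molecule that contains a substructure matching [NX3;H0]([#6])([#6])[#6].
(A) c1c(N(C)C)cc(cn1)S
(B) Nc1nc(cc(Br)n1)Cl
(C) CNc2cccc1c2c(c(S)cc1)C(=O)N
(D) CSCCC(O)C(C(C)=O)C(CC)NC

A

[NX3;H0]([#6])([#6])[#6] describes a trivalent nitrogen with no H, bonded to three carbons (a tertiary amine).
(A) contains a dimethylamino group (-N(CH3)2), which satisfies every atom and bond constraint.
(B) has a primary amino group (-NH2) but the nitrogen has H2, not H0 with three carbons.
(C) has an N-methylamino group (-NHCH3) but the nitrogen still has one H (H1), not H0.
(D) has an N-methylamino group (-NHCH3) but the nitrogen still has one H (H1), not H0.
So the answer is (A).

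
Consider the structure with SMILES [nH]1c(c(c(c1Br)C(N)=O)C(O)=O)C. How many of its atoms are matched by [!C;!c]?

Check the 13 heavy atoms by environment: 1× n (aromatic) → match; 4× c (aromatic) → no; 1× Br → match; 3× C → no; 3× O → match; 1× N → match.
Summing the matching environments: 1 + 1 + 3 + 1 = 6 matching atoms.

6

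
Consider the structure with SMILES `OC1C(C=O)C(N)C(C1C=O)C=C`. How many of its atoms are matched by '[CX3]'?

4

The query [CX3] means: C with X3: aliphatic carbon with exactly 3 total connections.
Check the 13 heavy atoms by environment: 5× C (X4) → no; 4× C (X3) → match; 2× O (X1) → no; 1× O (X2) → no; 1× N (X3) → no.
That gives 4 matching atoms.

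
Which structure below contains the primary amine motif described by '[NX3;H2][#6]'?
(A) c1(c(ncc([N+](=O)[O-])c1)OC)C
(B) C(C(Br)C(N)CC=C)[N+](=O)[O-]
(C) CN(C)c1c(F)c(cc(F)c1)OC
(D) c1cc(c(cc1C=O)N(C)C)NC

B

[NX3;H2][#6] describes a trivalent nitrogen with two H attached to carbon (a primary amine).
(A) has a nitro group (-[N+](=O)[O-]) but the nitrogen is [N+] with no H, not NX3H2.
(B) contains a primary amino group (-NH2), which satisfies every atom and bond constraint.
(C) has a dimethylamino group (-N(CH3)2) but the nitrogen has H0, not H2.
(D) has a dimethylamino group (-N(CH3)2) but the nitrogen has H0, not H2.
So the answer is (B).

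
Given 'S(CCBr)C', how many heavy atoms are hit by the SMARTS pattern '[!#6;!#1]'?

2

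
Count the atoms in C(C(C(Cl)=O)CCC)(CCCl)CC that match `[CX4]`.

9

Check the 13 heavy atoms by environment: 9× C (X4) → match; 1× C (X3) → no; 1× O (X1) → no; 2× Cl (X1) → no.
That gives 9 matching atoms.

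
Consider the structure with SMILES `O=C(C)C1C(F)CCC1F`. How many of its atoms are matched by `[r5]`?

5

The query [r5] means: r5 matches atoms in a five-membered ring.
Check the 10 heavy atoms by environment: 5× C (in 5-ring) → match; 2× F (acyclic) → no; 2× C (acyclic) → no; 1× O (acyclic) → no.
That gives 5 matching atoms.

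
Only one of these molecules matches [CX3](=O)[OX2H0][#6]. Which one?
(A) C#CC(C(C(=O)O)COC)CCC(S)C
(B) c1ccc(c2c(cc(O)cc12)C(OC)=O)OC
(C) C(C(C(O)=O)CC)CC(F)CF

[CX3](=O)[OX2H0][#6] describes a carbonyl carbon bonded to an oxygen that is itself bonded to carbon (no H on that O) (an ester).
(A) has a methoxy ether (-OCH3) but the ether oxygen is not adjacent to a C=O carbon.
(B) contains a methyl-ester group (-C(=O)OCH3), which satisfies every atom and bond constraint.
(C) has a carboxylic acid group (-C(=O)OH) but the singly-bonded O carries H (OX2H1, not H0).
So the answer is (B).

B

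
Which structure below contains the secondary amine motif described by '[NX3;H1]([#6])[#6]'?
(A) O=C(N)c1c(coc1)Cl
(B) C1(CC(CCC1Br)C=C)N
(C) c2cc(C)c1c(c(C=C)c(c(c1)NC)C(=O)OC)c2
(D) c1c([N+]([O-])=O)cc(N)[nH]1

[NX3;H1]([#6])[#6] describes a trivalent nitrogen with one H, bonded to two carbons (a secondary amine).
(A) has a primary amide (-C(=O)NH2) but the -C(=O)NH2 nitrogen has H2, not H1.
(B) has a primary amino group (-NH2) but the nitrogen has H2 and only one carbon neighbour.
(C) contains an N-methylamino group (-NHCH3), which satisfies every atom and bond constraint.
(D) has a primary amino group (-NH2) but the nitrogen has H2 and only one carbon neighbour.
So the answer is (C).

C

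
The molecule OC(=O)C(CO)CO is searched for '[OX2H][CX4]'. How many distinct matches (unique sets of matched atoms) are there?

2

[OX2H][CX4] is the SMARTS for an aliphatic alcohol: a hydroxyl oxygen bound to an sp3 (X4) carbon.
The molecule carries 2 separate instances of a hydroxyl group (-OH) meeting every constraint; each maps to a distinct set of atoms, giving 2 matches.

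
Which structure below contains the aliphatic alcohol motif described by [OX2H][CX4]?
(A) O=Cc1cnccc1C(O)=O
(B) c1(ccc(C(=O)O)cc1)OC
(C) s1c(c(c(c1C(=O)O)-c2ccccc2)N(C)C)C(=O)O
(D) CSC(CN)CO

D

[OX2H][CX4] describes a hydroxyl oxygen bound to an sp3 (X4) carbon (an aliphatic alcohol).
(A) has a carboxylic acid group (-C(=O)OH) but the -OH is on a CX3 carbonyl carbon, not a CX4 carbon.
(B) has a carboxylic acid group (-C(=O)OH) but the -OH is on a CX3 carbonyl carbon, not a CX4 carbon.
(C) has a carboxylic acid group (-C(=O)OH) but the -OH is on a CX3 carbonyl carbon, not a CX4 carbon.
(D) contains a hydroxyl group (-OH), which satisfies every atom and bond constraint.
So the answer is (D).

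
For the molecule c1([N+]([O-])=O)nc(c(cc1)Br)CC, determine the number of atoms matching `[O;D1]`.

The query [O;D1] means: aliphatic oxygen bonded to exactly one heavy atom.
Check the 12 heavy atoms by environment: 1× n (aromatic, D2) → no; 3× c (aromatic, D3) → no; 2× c (aromatic, D2) → no; 1× N (charge +1, D3) → no; 1× O (charge -1, D1) → match; 1× O (D1) → match; 1× C (D2) → no; 1× C (D1) → no; 1× Br (D1) → no.
Summing the matching environments: 1 + 1 = 2 matching atoms.

2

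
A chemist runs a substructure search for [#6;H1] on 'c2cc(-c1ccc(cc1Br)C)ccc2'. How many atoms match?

The query [#6;H1] means: any carbon bearing exactly one hydrogen.
Check the 14 heavy atoms by environment: 8× c (aromatic, H1) → match; 4× c (aromatic, H0) → no; 1× Br (H0) → no; 1× C (H3) → no.
That gives 8 matching atoms.

8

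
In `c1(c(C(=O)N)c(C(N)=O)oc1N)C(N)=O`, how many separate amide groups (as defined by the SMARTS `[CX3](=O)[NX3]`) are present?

[CX3](=O)[NX3] is the SMARTS for an amide: a carbonyl carbon bonded to a trivalent nitrogen.
The molecule carries 3 separate instances of a primary amide (-C(=O)NH2) meeting every constraint; each maps to a distinct set of atoms, giving 3 matches.

3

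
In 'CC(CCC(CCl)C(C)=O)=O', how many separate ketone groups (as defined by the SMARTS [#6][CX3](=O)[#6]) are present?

2

[#6][CX3](=O)[#6] is the SMARTS for a ketone: a carbonyl carbon (no H) flanked by two carbons.
The molecule carries 2 separate instances of an acetyl/ketone group (-C(=O)CH3) meeting every constraint; each maps to a distinct set of atoms, giving 2 matches.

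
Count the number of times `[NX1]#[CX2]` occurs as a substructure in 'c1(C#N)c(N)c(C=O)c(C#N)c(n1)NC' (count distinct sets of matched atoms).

2

[NX1]#[CX2] is the SMARTS for a nitrile: a nitrogen triple-bonded to a two-connected carbon.
The molecule carries 2 separate instances of a nitrile (-C#N) meeting every constraint; each maps to a distinct set of atoms, giving 2 matches.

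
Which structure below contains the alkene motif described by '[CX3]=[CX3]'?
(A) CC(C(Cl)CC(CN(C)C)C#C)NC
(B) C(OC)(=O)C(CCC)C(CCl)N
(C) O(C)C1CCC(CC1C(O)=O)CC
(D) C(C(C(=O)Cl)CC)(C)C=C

[CX3]=[CX3] describes a non-aromatic C=C double bond between two sp2 carbons (an alkene).
(A) has an ethynyl group (-C#CH) but the C-C bond is a triple bond, not a double bond.
(B) has an ethyl group (-CH2CH3) but its C-C bond is a single bond between CX4 carbons, not CX3=CX3.
(C) has an ethyl group (-CH2CH3) but its C-C bond is a single bond between CX4 carbons, not CX3=CX3.
(D) contains a vinyl group (-CH=CH2), which satisfies every atom and bond constraint.
So the answer is (D).

D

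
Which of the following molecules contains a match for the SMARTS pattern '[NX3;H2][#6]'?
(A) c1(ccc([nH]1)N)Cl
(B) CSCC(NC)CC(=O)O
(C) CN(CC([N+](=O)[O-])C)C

A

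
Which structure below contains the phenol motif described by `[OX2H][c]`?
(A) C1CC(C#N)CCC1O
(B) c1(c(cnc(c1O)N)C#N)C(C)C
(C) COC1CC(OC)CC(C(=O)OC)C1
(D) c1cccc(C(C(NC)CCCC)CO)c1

[OX2H][c] describes a hydroxyl oxygen attached to an aromatic carbon (a phenol).
(A) has a hydroxyl group (-OH) but the -OH is on an aliphatic carbon, not an aromatic c.
(B) contains a hydroxyl group (-OH), which satisfies every atom and bond constraint.
(C) has a methoxy ether (-OCH3) but the oxygen has H0, not H1.
(D) has a hydroxyl group (-OH) but the -OH is on an aliphatic carbon, not an aromatic c.
So the answer is (B).

B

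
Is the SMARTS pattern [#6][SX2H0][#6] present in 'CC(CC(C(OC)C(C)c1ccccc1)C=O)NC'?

The pattern [#6][SX2H0][#6] describes an aliphatic sulfur bridging two carbons with no H on the sulfur — a thioether.
The closest candidate here is a methoxy ether (-OCH3), but the bridging atom is O, not S. No other fragment satisfies the full query, so there is no match.

No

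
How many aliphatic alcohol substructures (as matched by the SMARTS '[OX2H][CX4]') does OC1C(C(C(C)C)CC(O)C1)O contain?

[OX2H][CX4] is the SMARTS for an aliphatic alcohol: a hydroxyl oxygen bound to an sp3 (X4) carbon.
The molecule carries 3 separate instances of a hydroxyl group (-OH) meeting every constraint; each maps to a distinct set of atoms, giving 3 matches.

3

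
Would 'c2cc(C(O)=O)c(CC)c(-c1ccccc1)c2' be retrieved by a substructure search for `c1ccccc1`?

The pattern c1ccccc1 describes six aromatic carbons in a ring — a benzene ring.
The molecule carries a phenyl ring, whose atoms satisfy every constraint of the query, so the pattern matches.

Yes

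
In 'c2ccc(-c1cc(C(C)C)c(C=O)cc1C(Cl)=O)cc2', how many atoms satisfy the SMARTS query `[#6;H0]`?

6

The query [#6;H0] means: any carbon with no attached hydrogen.
Check the 20 heavy atoms by environment: 5× c (aromatic, H0) → match; 7× c (aromatic, H1) → no; 2× C (H1) → no; 2× C (H3) → no; 1× C (H0) → match; 2× O (H0) → no; 1× Cl (H0) → no.
Summing the matching environments: 5 + 1 = 6 matching atoms.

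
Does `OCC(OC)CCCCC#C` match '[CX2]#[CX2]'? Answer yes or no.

Yes

The pattern [CX2]#[CX2] describes a carbon-carbon triple bond — an alkyne.
The molecule carries an ethynyl group (-C#CH), whose atoms satisfy every constraint of the query, so the pattern matches.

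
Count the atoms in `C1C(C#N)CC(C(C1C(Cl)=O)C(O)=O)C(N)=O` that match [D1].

7

The query [D1] means: atom with exactly one heavy-atom neighbour (degree 1).
Check the 17 heavy atoms by environment: 3× C (D2) → no; 7× C (D3) → no; 4× O (D1) → match; 1× Cl (D1) → match; 2× N (D1) → match.
Summing the matching environments: 4 + 1 + 2 = 7 matching atoms.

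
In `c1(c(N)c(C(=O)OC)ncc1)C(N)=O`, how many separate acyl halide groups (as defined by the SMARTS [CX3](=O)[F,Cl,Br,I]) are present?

[CX3](=O)[F,Cl,Br,I] is the SMARTS for an acyl halide: a carbonyl carbon bonded to a halogen.
The molecule has a methyl-ester group (-C(=O)OCH3), but the carbonyl is bonded to -O-C, not to a halogen; nothing else fits, so there are 0 matches.

0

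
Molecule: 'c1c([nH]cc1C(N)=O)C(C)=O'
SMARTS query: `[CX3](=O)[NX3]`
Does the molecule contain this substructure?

Yes

The pattern [CX3](=O)[NX3] describes a carbonyl carbon bonded to a trivalent nitrogen — an amide.
The molecule carries a primary amide (-C(=O)NH2), whose atoms satisfy every constraint of the query, so the pattern matches.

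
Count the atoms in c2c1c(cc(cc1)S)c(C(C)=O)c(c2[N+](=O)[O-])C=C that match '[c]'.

Check the 19 heavy atoms by environment: 10× c (aromatic) → match; 4× C → no; 2× O → no; 1× S → no; 1× N (charge +1) → no; 1× O (charge -1) → no.
That gives 10 matching atoms.

10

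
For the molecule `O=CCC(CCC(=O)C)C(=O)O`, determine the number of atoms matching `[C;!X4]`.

Check the 12 heavy atoms by environment: 5× C (X4) → no; 3× C (X3) → match; 3× O (X1) → no; 1× O (X2) → no.
That gives 3 matching atoms.

3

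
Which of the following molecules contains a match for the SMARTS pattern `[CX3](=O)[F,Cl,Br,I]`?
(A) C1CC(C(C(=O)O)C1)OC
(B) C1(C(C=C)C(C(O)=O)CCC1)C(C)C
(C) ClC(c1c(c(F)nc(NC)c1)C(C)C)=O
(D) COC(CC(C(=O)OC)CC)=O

C

[CX3](=O)[F,Cl,Br,I] describes a carbonyl carbon bonded to a halogen (an acyl halide).
(A) has a carboxylic acid group (-C(=O)OH) but the carbonyl is bonded to -OH, not to a halogen.
(B) has a carboxylic acid group (-C(=O)OH) but the carbonyl is bonded to -OH, not to a halogen.
(C) contains an acyl chloride (-C(=O)Cl), which satisfies every atom and bond constraint.
(D) has a methyl-ester group (-C(=O)OCH3) but the carbonyl is bonded to -O-C, not to a halogen.
So the answer is (C).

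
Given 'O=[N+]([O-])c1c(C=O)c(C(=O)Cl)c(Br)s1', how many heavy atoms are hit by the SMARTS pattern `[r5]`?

5

The query [r5] means: r5 matches atoms in a five-membered ring.
Check the 14 heavy atoms by environment: 1× s (aromatic, in 5-ring) → match; 4× c (aromatic, in 5-ring) → match; 2× C (acyclic) → no; 3× O (acyclic) → no; 1× Cl (acyclic) → no; 1× N (charge +1, acyclic) → no; 1× O (charge -1, acyclic) → no; 1× Br (acyclic) → no.
Summing the matching environments: 1 + 4 = 5 matching atoms.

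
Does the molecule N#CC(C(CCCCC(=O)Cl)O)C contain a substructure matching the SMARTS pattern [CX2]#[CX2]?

No

The pattern [CX2]#[CX2] describes a carbon-carbon triple bond — an alkyne.
The closest candidate here is a nitrile (-C#N), but the triple bond is C#N, not C#C. No other fragment satisfies the full query, so there is no match.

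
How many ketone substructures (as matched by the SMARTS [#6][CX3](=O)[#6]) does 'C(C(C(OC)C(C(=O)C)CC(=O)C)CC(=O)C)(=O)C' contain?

4

[#6][CX3](=O)[#6] is the SMARTS for a ketone: a carbonyl carbon (no H) flanked by two carbons.
The molecule carries 4 separate instances of an acetyl/ketone group (-C(=O)CH3) meeting every constraint; each maps to a distinct set of atoms, giving 4 matches.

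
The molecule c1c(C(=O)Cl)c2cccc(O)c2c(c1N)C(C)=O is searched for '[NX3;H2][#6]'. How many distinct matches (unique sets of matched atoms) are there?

[NX3;H2][#6] is the SMARTS for a primary amine: a trivalent nitrogen with two H attached to carbon.
Exactly one fragment in the molecule meets all constraints, giving 1 match.

1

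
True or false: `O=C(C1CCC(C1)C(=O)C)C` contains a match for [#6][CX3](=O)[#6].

The pattern [#6][CX3](=O)[#6] describes a carbonyl carbon (no H) flanked by two carbons — a ketone.
The molecule carries an acetyl/ketone group (-C(=O)CH3), whose atoms satisfy every constraint of the query, so the pattern matches.

True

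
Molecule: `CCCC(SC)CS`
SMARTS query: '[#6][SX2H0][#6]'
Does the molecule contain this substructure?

The pattern [#6][SX2H0][#6] describes an aliphatic sulfur bridging two carbons with no H on the sulfur — a thioether.
The molecule carries a methylthio ether (-SCH3), whose atoms satisfy every constraint of the query, so the pattern matches.

Yes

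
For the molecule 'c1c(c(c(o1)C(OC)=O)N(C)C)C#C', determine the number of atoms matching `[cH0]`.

The query [cH0] means: aromatic carbon with no attached hydrogen (substituted or ring-fusion).
Check the 14 heavy atoms by environment: 1× o (aromatic, H0) → no; 1× c (aromatic, H1) → no; 3× c (aromatic, H0) → match; 2× C (H0) → no; 1× C (H1) → no; 1× N (H0) → no; 3× C (H3) → no; 2× O (H0) → no.
That gives 3 matching atoms.

3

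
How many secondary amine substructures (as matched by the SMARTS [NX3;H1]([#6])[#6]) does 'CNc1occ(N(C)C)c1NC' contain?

2

[NX3;H1]([#6])[#6] is the SMARTS for a secondary amine: a trivalent nitrogen with one H, bonded to two carbons.
The molecule carries 2 separate instances of an N-methylamino group (-NHCH3) meeting every constraint; each maps to a distinct set of atoms, giving 2 matches.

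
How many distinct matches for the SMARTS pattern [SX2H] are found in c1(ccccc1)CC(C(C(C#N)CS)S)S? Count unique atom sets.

3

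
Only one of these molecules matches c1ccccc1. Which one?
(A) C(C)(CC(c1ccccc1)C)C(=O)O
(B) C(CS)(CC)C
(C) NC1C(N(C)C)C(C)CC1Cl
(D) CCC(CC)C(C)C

A

c1ccccc1 describes six aromatic carbons in a ring (a benzene ring).
(A) contains a phenyl ring, which satisfies every atom and bond constraint.
(B) has a methyl group (-CH3) but no six-membered all-carbon aromatic ring is present.
(C) has a methyl group (-CH3) but no six-membered all-carbon aromatic ring is present.
(D) has a methyl group (-CH3) but no six-membered all-carbon aromatic ring is present.
So the answer is (A).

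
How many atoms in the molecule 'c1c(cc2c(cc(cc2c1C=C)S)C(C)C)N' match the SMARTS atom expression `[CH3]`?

The query [CH3] means: aliphatic carbon with exactly three hydrogens.
Check the 17 heavy atoms by environment: 6× c (aromatic, H0) → no; 4× c (aromatic, H1) → no; 2× C (H1) → no; 1× C (H2) → no; 2× C (H3) → match; 1× S (H1) → no; 1× N (H2) → no.
That gives 2 matching atoms.

2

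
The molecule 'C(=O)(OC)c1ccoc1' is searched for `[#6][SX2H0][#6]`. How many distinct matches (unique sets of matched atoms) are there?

0

[#6][SX2H0][#6] is the SMARTS for a thioether: an aliphatic sulfur bridging two carbons with no H on the sulfur.
No fragment in the molecule satisfies every constraint, giving 0 matches.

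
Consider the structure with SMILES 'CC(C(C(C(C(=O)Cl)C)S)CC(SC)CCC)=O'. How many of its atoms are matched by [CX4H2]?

3

The query [CX4H2] means: sp3 carbon (X4) with exactly two hydrogens.
Check the 18 heavy atoms by environment: 3× C (H2, X4) → match; 4× C (H1, X4) → no; 4× C (H3, X4) → no; 1× S (H1, X2) → no; 2× C (H0, X3) → no; 2× O (H0, X1) → no; 1× S (H0, X2) → no; 1× Cl (H0, X1) → no.
That gives 3 matching atoms.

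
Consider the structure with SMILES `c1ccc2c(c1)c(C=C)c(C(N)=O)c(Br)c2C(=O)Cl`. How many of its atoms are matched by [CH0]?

2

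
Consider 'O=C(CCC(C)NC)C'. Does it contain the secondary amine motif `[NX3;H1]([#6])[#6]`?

The pattern [NX3;H1]([#6])[#6] describes a trivalent nitrogen with one H, bonded to two carbons — a secondary amine.
The molecule carries an N-methylamino group (-NHCH3), whose atoms satisfy every constraint of the query, so the pattern matches.

Yes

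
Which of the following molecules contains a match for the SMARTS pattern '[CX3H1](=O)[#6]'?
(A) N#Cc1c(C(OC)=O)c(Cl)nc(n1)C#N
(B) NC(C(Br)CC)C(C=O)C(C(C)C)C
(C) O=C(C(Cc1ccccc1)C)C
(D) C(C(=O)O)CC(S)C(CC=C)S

B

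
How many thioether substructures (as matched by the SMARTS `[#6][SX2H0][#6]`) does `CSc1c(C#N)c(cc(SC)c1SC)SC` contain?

[#6][SX2H0][#6] is the SMARTS for a thioether: an aliphatic sulfur bridging two carbons with no H on the sulfur.
The molecule carries 4 separate instances of a methylthio ether (-SCH3) meeting every constraint; each maps to a distinct set of atoms, giving 4 matches.

4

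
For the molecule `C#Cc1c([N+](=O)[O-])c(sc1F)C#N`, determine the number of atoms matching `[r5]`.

5

The query [r5] means: r5 matches atoms in a five-membered ring.
Check the 13 heavy atoms by environment: 1× s (aromatic, in 5-ring) → match; 4× c (aromatic, in 5-ring) → match; 3× C (acyclic) → no; 1× N (charge +1, acyclic) → no; 1× O (charge -1, acyclic) → no; 1× O (acyclic) → no; 1× N (acyclic) → no; 1× F (acyclic) → no.
Summing the matching environments: 1 + 4 = 5 matching atoms.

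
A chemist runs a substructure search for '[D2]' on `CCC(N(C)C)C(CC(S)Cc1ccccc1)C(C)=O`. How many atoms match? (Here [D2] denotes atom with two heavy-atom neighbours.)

The query [D2] means: atom with exactly two heavy-atom neighbours.
Check the 20 heavy atoms by environment: 3× C (D2) → match; 4× C (D3) → no; 4× C (D1) → no; 1× c (aromatic, D3) → no; 5× c (aromatic, D2) → match; 1× S (D1) → no; 1× N (D3) → no; 1× O (D1) → no.
Summing the matching environments: 3 + 5 = 8 matching atoms.

8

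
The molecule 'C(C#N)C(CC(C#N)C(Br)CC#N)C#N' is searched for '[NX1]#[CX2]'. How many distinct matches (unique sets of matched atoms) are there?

[NX1]#[CX2] is the SMARTS for a nitrile: a nitrogen triple-bonded to a two-connected carbon.
The molecule carries 4 separate instances of a nitrile (-C#N) meeting every constraint; each maps to a distinct set of atoms, giving 4 matches.

4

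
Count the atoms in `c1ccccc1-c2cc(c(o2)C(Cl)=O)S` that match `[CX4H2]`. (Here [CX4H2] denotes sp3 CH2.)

0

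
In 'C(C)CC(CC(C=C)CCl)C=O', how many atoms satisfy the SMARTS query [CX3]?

3

The query [CX3] means: C with X3: aliphatic carbon with exactly 3 total connections.
Check the 12 heavy atoms by environment: 7× C (X4) → no; 1× Cl (X1) → no; 3× C (X3) → match; 1× O (X1) → no.
That gives 3 matching atoms.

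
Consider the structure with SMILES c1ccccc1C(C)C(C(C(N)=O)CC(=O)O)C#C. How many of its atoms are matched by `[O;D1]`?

3

The query [O;D1] means: aliphatic oxygen bonded to exactly one heavy atom.
Check the 19 heavy atoms by environment: 2× C (D1) → no; 5× C (D3) → no; 2× C (D2) → no; 1× c (aromatic, D3) → no; 5× c (aromatic, D2) → no; 3× O (D1) → match; 1× N (D1) → no.
That gives 3 matching atoms.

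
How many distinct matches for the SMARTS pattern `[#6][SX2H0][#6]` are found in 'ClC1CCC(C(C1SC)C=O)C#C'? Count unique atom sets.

[#6][SX2H0][#6] is the SMARTS for a thioether: an aliphatic sulfur bridging two carbons with no H on the sulfur.
Exactly one fragment in the molecule meets all constraints, giving 1 match.

1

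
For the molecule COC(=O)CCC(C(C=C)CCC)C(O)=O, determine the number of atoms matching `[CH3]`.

2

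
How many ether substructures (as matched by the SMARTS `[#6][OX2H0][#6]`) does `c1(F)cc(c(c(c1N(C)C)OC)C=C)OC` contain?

2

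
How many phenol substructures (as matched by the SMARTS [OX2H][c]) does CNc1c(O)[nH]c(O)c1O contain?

[OX2H][c] is the SMARTS for a phenol: a hydroxyl oxygen attached to an aromatic carbon.
The molecule carries 3 separate instances of a hydroxyl group (-OH) meeting every constraint; each maps to a distinct set of atoms, giving 3 matches.

3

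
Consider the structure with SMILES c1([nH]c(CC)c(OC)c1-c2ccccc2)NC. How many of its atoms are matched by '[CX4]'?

4

The query [CX4] means: C with X4: aliphatic carbon with exactly 4 total connections (bonds + H).
Check the 17 heavy atoms by environment: 1× n (aromatic, X3) → no; 10× c (aromatic, X3) → no; 4× C (X4) → match; 1× O (X2) → no; 1× N (X3) → no.
That gives 4 matching atoms.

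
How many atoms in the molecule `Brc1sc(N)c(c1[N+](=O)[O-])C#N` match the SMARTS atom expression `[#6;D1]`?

0

The query [#6;D1] means: carbon bonded to exactly one heavy atom.
Check the 12 heavy atoms by environment: 1× s (aromatic, D2) → no; 4× c (aromatic, D3) → no; 1× Br (D1) → no; 1× N (charge +1, D3) → no; 1× O (charge -1, D1) → no; 1× O (D1) → no; 1× C (D2) → no; 2× N (D1) → no.
No environment satisfies the query, so 0 matching atoms.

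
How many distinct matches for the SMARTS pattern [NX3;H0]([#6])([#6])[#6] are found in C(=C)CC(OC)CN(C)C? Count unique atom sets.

[NX3;H0]([#6])([#6])[#6] is the SMARTS for a tertiary amine: a trivalent nitrogen with no H, bonded to three carbons.
Exactly one fragment in the molecule meets all constraints, giving 1 match.

1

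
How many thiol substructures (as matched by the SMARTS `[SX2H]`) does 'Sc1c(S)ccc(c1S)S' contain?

[SX2H] is the SMARTS for a thiol: an aliphatic sulfur with two connections, one being H.
The molecule carries 4 separate instances of a thiol (-SH) meeting every constraint; each maps to a distinct set of atoms, giving 4 matches.

4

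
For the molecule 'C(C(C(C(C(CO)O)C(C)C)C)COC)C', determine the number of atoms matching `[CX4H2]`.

3

Check the 16 heavy atoms by environment: 3× C (H2, X4) → match; 5× C (H1, X4) → no; 2× O (H1, X2) → no; 5× C (H3, X4) → no; 1× O (H0, X2) → no.
That gives 3 matching atoms.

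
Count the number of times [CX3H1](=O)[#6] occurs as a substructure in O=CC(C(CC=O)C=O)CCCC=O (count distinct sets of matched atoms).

4

[CX3H1](=O)[#6] is the SMARTS for an aldehyde: an sp2 carbon with one H, double-bonded to O and single-bonded to carbon.
The molecule carries 4 separate instances of an aldehyde (-CHO) meeting every constraint; each maps to a distinct set of atoms, giving 4 matches.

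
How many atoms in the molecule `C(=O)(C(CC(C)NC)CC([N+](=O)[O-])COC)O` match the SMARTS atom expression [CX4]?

9

The query [CX4] means: C with X4: aliphatic carbon with exactly 4 total connections (bonds + H).
Check the 17 heavy atoms by environment: 9× C (X4) → match; 1× N (X3) → no; 2× O (X2) → no; 1× N (charge +1, X3) → no; 1× O (charge -1, X1) → no; 2× O (X1) → no; 1× C (X3) → no.
That gives 9 matching atoms.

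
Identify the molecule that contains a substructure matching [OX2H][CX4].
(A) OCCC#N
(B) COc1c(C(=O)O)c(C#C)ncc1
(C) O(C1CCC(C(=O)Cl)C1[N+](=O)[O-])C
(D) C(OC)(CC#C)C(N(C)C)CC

[OX2H][CX4] describes a hydroxyl oxygen bound to an sp3 (X4) carbon (an aliphatic alcohol).
(A) contains a hydroxyl group (-OH), which satisfies every atom and bond constraint.
(B) has a methoxy ether (-OCH3) but the oxygen has H0 (ether), not H1.
(C) has a methoxy ether (-OCH3) but the oxygen has H0 (ether), not H1.
(D) has a methoxy ether (-OCH3) but the oxygen has H0 (ether), not H1.
So the answer is (A).

A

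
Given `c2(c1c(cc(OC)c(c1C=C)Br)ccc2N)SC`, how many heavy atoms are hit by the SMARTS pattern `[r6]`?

Check the 18 heavy atoms by environment: 10× c (aromatic, in 6-ring) → match; 4× C (acyclic) → no; 1× N (acyclic) → no; 1× Br (acyclic) → no; 1× O (acyclic) → no; 1× S (acyclic) → no.
That gives 10 matching atoms.

10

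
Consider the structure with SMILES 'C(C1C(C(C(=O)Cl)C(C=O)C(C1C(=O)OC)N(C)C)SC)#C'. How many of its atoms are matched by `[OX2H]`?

The query [OX2H] means: aliphatic oxygen with two connections, one of which is H — an -OH oxygen.
Check the 22 heavy atoms by environment: 6× C (H1, X4) → no; 1× N (H0, X3) → no; 4× C (H3, X4) → no; 1× C (H1, X3) → no; 3× O (H0, X1) → no; 2× C (H0, X3) → no; 1× O (H0, X2) → no; 1× S (H0, X2) → no; 1× Cl (H0, X1) → no; 1× C (H0, X2) → no; 1× C (H1, X2) → no.
No environment satisfies the query, so 0 matching atoms.

0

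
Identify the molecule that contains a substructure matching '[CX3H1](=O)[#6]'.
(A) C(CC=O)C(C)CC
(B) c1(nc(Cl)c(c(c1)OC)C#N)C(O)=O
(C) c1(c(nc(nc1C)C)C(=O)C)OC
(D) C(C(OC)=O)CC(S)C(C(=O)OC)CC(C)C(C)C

A

[CX3H1](=O)[#6] describes an sp2 carbon with one H, double-bonded to O and single-bonded to carbon (an aldehyde).
(A) contains an aldehyde (-CHO), which satisfies every atom and bond constraint.
(B) has a carboxylic acid group (-C(=O)OH) but the carbonyl carbon has H0 and is bonded to O, not H1.
(C) has an acetyl/ketone group (-C(=O)CH3) but the carbonyl carbon has H0 (two carbon neighbours), not H1.
(D) has a methyl-ester group (-C(=O)OCH3) but the carbonyl carbon has H0, not H1.
So the answer is (A).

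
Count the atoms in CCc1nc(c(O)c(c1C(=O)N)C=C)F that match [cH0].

5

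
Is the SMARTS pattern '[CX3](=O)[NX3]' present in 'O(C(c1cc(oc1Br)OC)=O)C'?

The pattern [CX3](=O)[NX3] describes a carbonyl carbon bonded to a trivalent nitrogen — an amide.
The closest candidate here is a methyl-ester group (-C(=O)OCH3), but the carbonyl is bonded to O, not to an NX3 nitrogen. No other fragment satisfies the full query, so there is no match.

No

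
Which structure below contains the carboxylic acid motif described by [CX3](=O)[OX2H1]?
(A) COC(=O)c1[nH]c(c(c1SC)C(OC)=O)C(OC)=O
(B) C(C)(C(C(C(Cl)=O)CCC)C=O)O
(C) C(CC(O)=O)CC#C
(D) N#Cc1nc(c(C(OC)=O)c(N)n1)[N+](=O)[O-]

C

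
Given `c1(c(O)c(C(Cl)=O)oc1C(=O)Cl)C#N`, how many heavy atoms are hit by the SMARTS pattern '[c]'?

4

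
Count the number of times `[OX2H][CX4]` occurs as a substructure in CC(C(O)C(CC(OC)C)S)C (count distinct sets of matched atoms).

[OX2H][CX4] is the SMARTS for an aliphatic alcohol: a hydroxyl oxygen bound to an sp3 (X4) carbon.
Exactly one fragment in the molecule meets all constraints, giving 1 match.

1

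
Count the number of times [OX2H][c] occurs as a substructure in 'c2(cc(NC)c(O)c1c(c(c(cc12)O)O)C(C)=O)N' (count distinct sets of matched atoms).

[OX2H][c] is the SMARTS for a phenol: a hydroxyl oxygen attached to an aromatic carbon.
The molecule carries 3 separate instances of a hydroxyl group (-OH) meeting every constraint; each maps to a distinct set of atoms, giving 3 matches.

3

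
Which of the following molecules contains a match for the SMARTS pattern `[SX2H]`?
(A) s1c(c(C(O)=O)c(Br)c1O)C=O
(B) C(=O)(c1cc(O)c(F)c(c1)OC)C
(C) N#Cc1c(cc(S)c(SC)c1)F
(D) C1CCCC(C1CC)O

C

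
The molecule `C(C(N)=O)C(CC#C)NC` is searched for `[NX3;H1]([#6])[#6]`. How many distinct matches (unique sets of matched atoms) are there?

[NX3;H1]([#6])[#6] is the SMARTS for a secondary amine: a trivalent nitrogen with one H, bonded to two carbons.
Exactly one fragment in the molecule meets all constraints, giving 1 match.

1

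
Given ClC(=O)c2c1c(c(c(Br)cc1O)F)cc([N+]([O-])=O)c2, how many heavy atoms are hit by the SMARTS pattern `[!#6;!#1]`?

8

The query [!#6;!#1] means: not carbon and not hydrogen — any heteroatom.
Check the 19 heavy atoms by environment: 10× c (aromatic) → no; 1× N (charge +1) → match; 1× O (charge -1) → match; 3× O → match; 1× F → match; 1× C → no; 1× Cl → match; 1× Br → match.
Summing the matching environments: 1 + 1 + 3 + 1 + 1 + 1 = 8 matching atoms.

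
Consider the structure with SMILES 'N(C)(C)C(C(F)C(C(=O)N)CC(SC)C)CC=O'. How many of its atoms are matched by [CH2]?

The query [CH2] means: aliphatic carbon with exactly two hydrogens.
Check the 18 heavy atoms by environment: 4× C (H3) → no; 5× C (H1) → no; 2× C (H2) → match; 1× S (H0) → no; 2× O (H0) → no; 1× N (H0) → no; 1× C (H0) → no; 1× N (H2) → no; 1× F (H0) → no.
That gives 2 matching atoms.

2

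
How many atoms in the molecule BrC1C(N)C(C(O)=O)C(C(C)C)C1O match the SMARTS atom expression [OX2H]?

2

The query [OX2H] means: aliphatic oxygen with two connections, one of which is H — an -OH oxygen.
Check the 14 heavy atoms by environment: 6× C (H1, X4) → no; 1× C (H0, X3) → no; 1× O (H0, X1) → no; 2× O (H1, X2) → match; 1× Br (H0, X1) → no; 1× N (H2, X3) → no; 2× C (H3, X4) → no.
That gives 2 matching atoms.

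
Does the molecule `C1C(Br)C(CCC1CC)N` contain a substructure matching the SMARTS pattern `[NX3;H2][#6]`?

The pattern [NX3;H2][#6] describes a trivalent nitrogen with two H attached to carbon — a primary amine.
The molecule carries a primary amino group (-NH2), whose atoms satisfy every constraint of the query, so the pattern matches.

Yes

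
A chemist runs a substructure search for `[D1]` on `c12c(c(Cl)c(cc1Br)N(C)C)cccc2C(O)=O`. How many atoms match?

6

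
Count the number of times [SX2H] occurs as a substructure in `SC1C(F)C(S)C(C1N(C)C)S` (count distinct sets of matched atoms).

[SX2H] is the SMARTS for a thiol: an aliphatic sulfur with two connections, one being H.
The molecule carries 3 separate instances of a thiol (-SH) meeting every constraint; each maps to a distinct set of atoms, giving 3 matches.

3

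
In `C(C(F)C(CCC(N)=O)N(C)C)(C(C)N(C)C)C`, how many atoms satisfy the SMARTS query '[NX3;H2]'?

The query [NX3;H2] means: aliphatic N with 3 total connections, two of them H — an -NH2 nitrogen (amine or amide).
Check the 18 heavy atoms by environment: 6× C (H3, X4) → no; 4× C (H1, X4) → no; 2× C (H2, X4) → no; 1× F (H0, X1) → no; 1× C (H0, X3) → no; 1× O (H0, X1) → no; 1× N (H2, X3) → match; 2× N (H0, X3) → no.
That gives 1 matching atom.

1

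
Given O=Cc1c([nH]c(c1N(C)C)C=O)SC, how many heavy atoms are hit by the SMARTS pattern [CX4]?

3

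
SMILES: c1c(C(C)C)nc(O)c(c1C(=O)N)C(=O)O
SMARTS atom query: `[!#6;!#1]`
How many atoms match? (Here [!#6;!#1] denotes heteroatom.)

The query [!#6;!#1] means: not carbon and not hydrogen — any heteroatom.
Check the 16 heavy atoms by environment: 1× n (aromatic) → match; 5× c (aromatic) → no; 4× O → match; 5× C → no; 1× N → match.
Summing the matching environments: 1 + 4 + 1 = 6 matching atoms.

6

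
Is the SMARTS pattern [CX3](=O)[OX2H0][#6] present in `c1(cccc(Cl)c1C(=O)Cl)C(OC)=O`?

The pattern [CX3](=O)[OX2H0][#6] describes a carbonyl carbon bonded to an oxygen that is itself bonded to carbon (no H on that O) — an ester.
The molecule carries a methyl-ester group (-C(=O)OCH3), whose atoms satisfy every constraint of the query, so the pattern matches.

Yes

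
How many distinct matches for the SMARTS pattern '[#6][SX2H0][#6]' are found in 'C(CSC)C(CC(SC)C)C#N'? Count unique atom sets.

2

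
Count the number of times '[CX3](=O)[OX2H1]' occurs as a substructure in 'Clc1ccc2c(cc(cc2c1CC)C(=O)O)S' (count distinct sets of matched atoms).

[CX3](=O)[OX2H1] is the SMARTS for a carboxylic acid: an sp2 carbon double-bonded to O and single-bonded to an -OH oxygen.
Exactly one fragment in the molecule meets all constraints, giving 1 match.

1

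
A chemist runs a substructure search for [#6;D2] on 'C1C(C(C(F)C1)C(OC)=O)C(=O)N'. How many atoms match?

2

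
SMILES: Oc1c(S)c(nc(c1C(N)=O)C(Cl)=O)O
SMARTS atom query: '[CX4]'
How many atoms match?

0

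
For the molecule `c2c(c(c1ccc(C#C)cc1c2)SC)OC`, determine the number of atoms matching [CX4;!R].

Check the 16 heavy atoms by environment: 10× c (aromatic, X3, in 6-ring) → no; 1× O (X2, acyclic) → no; 2× C (X4, acyclic) → match; 1× S (X2, acyclic) → no; 2× C (X2, acyclic) → no.
That gives 2 matching atoms.

2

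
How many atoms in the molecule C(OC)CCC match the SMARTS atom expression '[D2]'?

Check the 6 heavy atoms by environment: 3× C (D2) → match; 1× O (D2) → match; 2× C (D1) → no.
Summing the matching environments: 3 + 1 = 4 matching atoms.

4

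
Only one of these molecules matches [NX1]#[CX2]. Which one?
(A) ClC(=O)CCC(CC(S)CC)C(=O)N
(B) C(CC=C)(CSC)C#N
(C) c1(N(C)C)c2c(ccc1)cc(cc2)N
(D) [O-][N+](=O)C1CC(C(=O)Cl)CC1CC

B

[NX1]#[CX2] describes a nitrogen triple-bonded to a two-connected carbon (a nitrile).
(A) has a primary amide (-C(=O)NH2) but the nitrogen is NX3, not NX1.
(B) contains a nitrile (-C#N), which satisfies every atom and bond constraint.
(C) has a primary amino group (-NH2) but the nitrogen is NX3 (three connections), not NX1 triple-bonded.
(D) has a nitro group (-[N+](=O)[O-]) but there is no C#N triple bond.
So the answer is (B).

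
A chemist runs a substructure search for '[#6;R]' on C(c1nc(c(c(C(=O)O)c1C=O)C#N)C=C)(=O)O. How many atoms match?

5

The query [#6;R] means: carbon that is part of a ring.
Check the 18 heavy atoms by environment: 1× n (aromatic, in 6-ring) → no; 5× c (aromatic, in 6-ring) → match; 6× C (acyclic) → no; 5× O (acyclic) → no; 1× N (acyclic) → no.
That gives 5 matching atoms.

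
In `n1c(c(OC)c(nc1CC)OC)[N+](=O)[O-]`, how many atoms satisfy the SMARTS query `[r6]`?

6

Check the 15 heavy atoms by environment: 2× n (aromatic, in 6-ring) → match; 4× c (aromatic, in 6-ring) → match; 1× N (charge +1, acyclic) → no; 1× O (charge -1, acyclic) → no; 3× O (acyclic) → no; 4× C (acyclic) → no.
Summing the matching environments: 2 + 4 = 6 matching atoms.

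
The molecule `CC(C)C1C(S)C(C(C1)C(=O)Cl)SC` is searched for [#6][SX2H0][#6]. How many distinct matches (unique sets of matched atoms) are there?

[#6][SX2H0][#6] is the SMARTS for a thioether: an aliphatic sulfur bridging two carbons with no H on the sulfur.
Exactly one fragment in the molecule meets all constraints, giving 1 match.

1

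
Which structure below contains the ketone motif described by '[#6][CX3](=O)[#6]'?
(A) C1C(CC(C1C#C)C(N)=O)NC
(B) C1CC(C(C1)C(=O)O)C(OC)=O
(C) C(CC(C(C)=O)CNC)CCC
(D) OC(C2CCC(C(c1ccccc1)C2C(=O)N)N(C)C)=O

[#6][CX3](=O)[#6] describes a carbonyl carbon (no H) flanked by two carbons (a ketone).
(A) has a primary amide (-C(=O)NH2) but one neighbour of the carbonyl carbon is N, not C.
(B) has a methyl-ester group (-C(=O)OCH3) but one neighbour of the carbonyl carbon is O, not C.
(C) contains an acetyl/ketone group (-C(=O)CH3), which satisfies every atom and bond constraint.
(D) has a carboxylic acid group (-C(=O)OH) but one neighbour of the carbonyl carbon is O, not C.
So the answer is (C).

C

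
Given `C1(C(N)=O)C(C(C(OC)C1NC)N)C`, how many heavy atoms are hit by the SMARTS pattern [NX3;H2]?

2

The query [NX3;H2] means: aliphatic N with 3 total connections, two of them H — an -NH2 nitrogen (amine or amide).
Check the 14 heavy atoms by environment: 5× C (H1, X4) → no; 1× C (H0, X3) → no; 1× O (H0, X1) → no; 2× N (H2, X3) → match; 1× O (H0, X2) → no; 3× C (H3, X4) → no; 1× N (H1, X3) → no.
That gives 2 matching atoms.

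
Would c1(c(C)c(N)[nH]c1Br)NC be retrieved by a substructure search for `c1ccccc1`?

No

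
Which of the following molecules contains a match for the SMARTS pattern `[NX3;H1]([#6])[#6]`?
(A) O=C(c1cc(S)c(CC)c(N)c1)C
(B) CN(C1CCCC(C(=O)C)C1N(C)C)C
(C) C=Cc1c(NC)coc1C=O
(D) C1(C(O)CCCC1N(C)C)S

[NX3;H1]([#6])[#6] describes a trivalent nitrogen with one H, bonded to two carbons (a secondary amine).
(A) has a primary amino group (-NH2) but the nitrogen has H2 and only one carbon neighbour.
(B) has a dimethylamino group (-N(CH3)2) but the nitrogen has H0, not H1.
(C) contains an N-methylamino group (-NHCH3), which satisfies every atom and bond constraint.
(D) has a dimethylamino group (-N(CH3)2) but the nitrogen has H0, not H1.
So the answer is (C).

C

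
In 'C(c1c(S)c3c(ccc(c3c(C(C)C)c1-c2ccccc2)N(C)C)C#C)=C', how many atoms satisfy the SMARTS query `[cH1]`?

7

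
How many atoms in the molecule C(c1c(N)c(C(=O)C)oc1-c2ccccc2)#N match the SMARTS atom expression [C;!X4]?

2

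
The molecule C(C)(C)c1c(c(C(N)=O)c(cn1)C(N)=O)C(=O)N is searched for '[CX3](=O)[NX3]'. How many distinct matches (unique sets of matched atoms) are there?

[CX3](=O)[NX3] is the SMARTS for an amide: a carbonyl carbon bonded to a trivalent nitrogen.
The molecule carries 3 separate instances of a primary amide (-C(=O)NH2) meeting every constraint; each maps to a distinct set of atoms, giving 3 matches.

3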